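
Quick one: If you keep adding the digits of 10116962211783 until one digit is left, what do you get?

1+0+1+1+6+9+6+2+2+1+1+7+8+3 = 48
4+8 = 12
1+2 = 3

3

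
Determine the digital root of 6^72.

9

The digital root of n equals n mod 9 (or 9 when 9 | n), so we need 6^72 mod 9.
6^72 ≡ 0 (mod 9), so the digital root is 9.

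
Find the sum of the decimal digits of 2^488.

2^488 = 799167628880894011233688890827050574271641124522232614619944181664095165137859998750798362384253944616915694367080095461234681773897801038410285056
Sum of its 147 digits: 679.

679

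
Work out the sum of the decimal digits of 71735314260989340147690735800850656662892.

185

7+1+7+3+5+3+1+4+2+6+0+9+8+9+3+4+0+1+4+7+6+9+0+7+3+5+8+0+0+8+5+0+6+5+6+6+6+2+8+9+2 = 185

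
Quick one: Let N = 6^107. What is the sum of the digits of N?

6^107 = 182887402188115849169083086627158074049885861734957094920281393977611551796610727936
Sum of its 84 digits: 405.

405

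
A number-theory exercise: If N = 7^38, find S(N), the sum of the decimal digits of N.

7^38 = 129934811447123020117172145698449
Sum of its 33 digits: 130.

130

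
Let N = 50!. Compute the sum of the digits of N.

216

50! = 30414093201713378043612608166064768844377641568960512000000000000
Sum of its 65 digits: 216.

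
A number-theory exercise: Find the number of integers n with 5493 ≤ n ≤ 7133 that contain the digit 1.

419

The integers in [5493, 7133] that contain the digit 1: 5501, 5510, 5511, 5512, 5513, 5514, …, 7132, 7133.
419 qualify.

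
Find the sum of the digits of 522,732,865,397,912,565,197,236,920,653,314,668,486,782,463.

216

5+2+2+7+3+2+8+6+5+3+9+7+9+1+2+5+6+5+1+9+7+2+3+6+9+2+0+6+5+3+3+1+4+6+6+8+4+8+6+7+8+2+4+6+3 = 216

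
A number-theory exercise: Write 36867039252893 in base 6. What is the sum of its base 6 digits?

36867039252893 in base 6 is 210224252314305525.
Digit sum: 2+1+0+2+2+4+2+5+2+3+1+4+3+0+5+5+2+5 = 48.

48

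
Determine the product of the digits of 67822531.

20160

6×7×8×2×2×5×3×1 = 20160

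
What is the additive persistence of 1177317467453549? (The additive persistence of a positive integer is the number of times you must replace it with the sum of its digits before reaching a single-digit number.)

3

1177317467453549 → 74 → 11 → 2 (3 steps)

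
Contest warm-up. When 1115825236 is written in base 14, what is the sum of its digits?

71

1115825236 in base 14 is A829BBC8.
Digit sum: 10+8+2+9+11+11+12+8 = 71.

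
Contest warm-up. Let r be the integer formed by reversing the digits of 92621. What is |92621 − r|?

Reverse of 92621 is 12629.
|92621 − 12629| = 79992

79992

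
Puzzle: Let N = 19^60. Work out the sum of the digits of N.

325

19^60 = 53114861964971781805211413858120662813570892087695571452312606929382350146801
Sum of its 77 digits: 325.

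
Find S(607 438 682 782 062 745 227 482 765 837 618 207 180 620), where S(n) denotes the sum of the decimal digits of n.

187

6+0+7+4+3+8+6+8+2+7+8+2+0+6+2+7+4+5+2+2+7+4+8+2+7+6+5+8+3+7+6+1+8+2+0+7+1+8+0+6+2+0 = 187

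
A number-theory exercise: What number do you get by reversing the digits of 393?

Reversing 393 gives 393.

393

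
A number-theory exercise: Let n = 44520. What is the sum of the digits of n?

4+4+5+2+0 = 15

15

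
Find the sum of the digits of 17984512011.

39

1+7+9+8+4+5+1+2+0+1+1 = 39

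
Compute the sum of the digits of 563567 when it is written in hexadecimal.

47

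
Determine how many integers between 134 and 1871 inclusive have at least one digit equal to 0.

The integers in [134, 1871] that have at least one digit equal to 0: 140, 150, 160, 170, 180, 190, …, 1860, 1870.
408 qualify.

408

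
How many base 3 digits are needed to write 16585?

9

16585 in base 3 is 211202021, which has 9 digits.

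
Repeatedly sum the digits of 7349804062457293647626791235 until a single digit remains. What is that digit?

7+3+4+9+8+0+4+0+6+2+4+5+7+2+9+3+6+4+7+6+2+6+7+9+1+2+3+5 = 131
1+3+1 = 5
(Equivalently, 7349804062457293647626791235 mod 9 = 5.)

5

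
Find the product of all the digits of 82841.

8×2×8×4×1 = 512

512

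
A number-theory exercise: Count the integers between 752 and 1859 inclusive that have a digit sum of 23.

23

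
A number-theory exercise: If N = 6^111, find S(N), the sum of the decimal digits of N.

6^111 = 237022073235798140523131680268796863968652076808504395016684686594984571128407503405056
Sum of its 87 digits: 387.

387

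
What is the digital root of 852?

6

8+5+2 = 15
1+5 = 6
(Equivalently, 852 mod 9 = 6.)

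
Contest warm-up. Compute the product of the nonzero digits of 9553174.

9×5×5×3×1×7×4 = 18900

18900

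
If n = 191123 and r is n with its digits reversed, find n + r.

512314

Reverse of 191123 is 321191.
191123 + 321191 = 512314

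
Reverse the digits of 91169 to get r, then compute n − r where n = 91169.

-4950

Reverse of 91169 is 96119.
91169 − 96119 = -4950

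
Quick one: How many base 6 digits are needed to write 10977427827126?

10977427827126 in base 6 is 35202543303325330, which has 17 digits.

17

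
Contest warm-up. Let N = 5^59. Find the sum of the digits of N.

191

5^59 = 173472347597680709441192448139190673828125
Sum of its 42 digits: 191.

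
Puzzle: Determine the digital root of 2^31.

The digital root of n equals n mod 9 (or 9 when 9 | n), so we need 2^31 mod 9.
2^31 ≡ 2 (mod 9), so the digital root is 2.

2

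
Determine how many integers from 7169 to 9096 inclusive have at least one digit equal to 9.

The integers in [7169, 9096] that have at least one digit equal to 9: 7169, 7179, 7189, 7190, 7191, 7192, …, 9095, 9096.
614 qualify.

614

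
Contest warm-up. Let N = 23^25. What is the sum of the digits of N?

167

23^25 = 11045767571919545466173812409689943
Sum of its 35 digits: 167.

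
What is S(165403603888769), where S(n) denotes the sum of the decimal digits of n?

1+6+5+4+0+3+6+0+3+8+8+8+7+6+9 = 74

74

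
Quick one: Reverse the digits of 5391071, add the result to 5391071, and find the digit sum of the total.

25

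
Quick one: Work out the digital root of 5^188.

7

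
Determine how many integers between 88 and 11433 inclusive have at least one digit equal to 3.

3856

The integers in [88, 11433] that have at least one digit equal to 3: 93, 103, 113, 123, 130, 131, …, 11432, 11433.
3856 qualify.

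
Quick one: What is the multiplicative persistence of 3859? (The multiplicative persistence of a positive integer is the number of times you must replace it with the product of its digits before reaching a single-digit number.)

2

3859 → 1080 → 0 (2 steps)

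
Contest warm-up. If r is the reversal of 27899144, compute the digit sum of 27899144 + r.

Reversal of 27899144 is 44199872; 27899144 + 44199872 = 72099016.
Digit sum of 72099016: 7+2+0+9+9+0+1+6 = 34.

34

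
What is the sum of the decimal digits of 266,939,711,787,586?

85

2+6+6+9+3+9+7+1+1+7+8+7+5+8+6 = 85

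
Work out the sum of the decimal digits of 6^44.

153

6^44 = 17324272922341479351919144385642496
Sum of its 35 digits: 153.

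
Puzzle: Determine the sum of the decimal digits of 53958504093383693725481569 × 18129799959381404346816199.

53958504093383693725481569 × 18129799959381404346816199 = 978256885320509030684420514626402949794543205136231
Sum of its 51 digits: 211.

211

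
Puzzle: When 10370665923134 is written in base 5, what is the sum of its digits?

10370665923134 in base 5 is 2324403110434020014.
Digit sum: 2+3+2+4+4+0+3+1+1+0+4+3+4+0+2+0+0+1+4 = 38.

38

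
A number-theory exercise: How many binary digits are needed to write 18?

18 in base 2 is 10010, which has 5 digits.

5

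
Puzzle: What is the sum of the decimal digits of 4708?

4+7+0+8 = 19

19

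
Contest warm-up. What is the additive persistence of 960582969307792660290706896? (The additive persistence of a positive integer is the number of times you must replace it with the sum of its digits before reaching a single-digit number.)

960582969307792660290706896 → 141 → 6 (2 steps)

2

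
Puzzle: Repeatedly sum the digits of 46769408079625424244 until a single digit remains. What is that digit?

3

4+6+7+6+9+4+0+8+0+7+9+6+2+5+4+2+4+2+4+4 = 93
9+3 = 12
1+2 = 3
(Equivalently, 46769408079625424244 mod 9 = 3.)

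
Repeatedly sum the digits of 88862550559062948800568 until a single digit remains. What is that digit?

8+8+8+6+2+5+5+0+5+5+9+0+6+2+9+4+8+8+0+0+5+6+8 = 117
1+1+7 = 9

9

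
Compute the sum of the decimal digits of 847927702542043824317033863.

8+4+7+9+2+7+7+0+2+5+4+2+0+4+3+8+2+4+3+1+7+0+3+3+8+6+3 = 112

112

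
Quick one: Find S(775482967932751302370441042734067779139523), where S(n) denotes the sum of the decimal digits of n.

7+7+5+4+8+2+9+6+7+9+3+2+7+5+1+3+0+2+3+7+0+4+4+1+0+4+2+7+3+4+0+6+7+7+7+9+1+3+9+5+2+3 = 185

185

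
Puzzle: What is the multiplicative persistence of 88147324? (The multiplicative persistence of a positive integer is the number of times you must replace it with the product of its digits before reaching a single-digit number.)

2

88147324 → 43008 → 0 (2 steps)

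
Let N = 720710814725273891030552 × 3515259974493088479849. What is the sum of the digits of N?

720710814725273891030552 × 3515259974493088479849 = 2533485880188059315370556644214072161695346648
Sum of its 46 digits: 201.

201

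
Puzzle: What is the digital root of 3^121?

The digital root of n equals n mod 9 (or 9 when 9 | n), so we need 3^121 mod 9.
3^121 ≡ 0 (mod 9), so the digital root is 9.

9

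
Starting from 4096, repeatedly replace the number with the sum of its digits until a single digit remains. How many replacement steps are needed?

3

4096 → 19 → 10 → 1 (3 steps)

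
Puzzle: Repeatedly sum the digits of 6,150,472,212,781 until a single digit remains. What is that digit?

6+1+5+0+4+7+2+2+1+2+7+8+1 = 46
4+6 = 10
1+0 = 1

1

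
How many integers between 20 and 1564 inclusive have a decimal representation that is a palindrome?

104

The integers in [20, 1564] that have a decimal representation that is a palindrome: 22, 33, 44, 55, 66, 77, …, 1441, 1551.
104 qualify.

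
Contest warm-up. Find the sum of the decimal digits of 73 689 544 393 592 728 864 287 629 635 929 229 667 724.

225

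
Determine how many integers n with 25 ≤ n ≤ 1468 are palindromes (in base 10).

The integers in [25, 1468] that are palindromes (in base 10): 33, 44, 55, 66, 77, 88, …, 1331, 1441.
102 qualify.

102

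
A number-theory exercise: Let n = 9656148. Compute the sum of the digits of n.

39

9+6+5+6+1+4+8 = 39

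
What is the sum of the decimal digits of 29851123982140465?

70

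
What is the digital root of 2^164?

4

The digital root of n equals n mod 9 (or 9 when 9 | n), so we need 2^164 mod 9.
2^164 ≡ 4 (mod 9), so the digital root is 4.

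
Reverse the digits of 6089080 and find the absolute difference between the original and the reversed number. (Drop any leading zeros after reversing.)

5279274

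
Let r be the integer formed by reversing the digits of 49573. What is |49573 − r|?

Reverse of 49573 is 37594.
|49573 − 37594| = 11979

11979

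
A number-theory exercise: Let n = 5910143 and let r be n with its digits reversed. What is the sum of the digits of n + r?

28

Reversal of 5910143 is 3410195; 5910143 + 3410195 = 9320338.
Digit sum of 9320338: 9+3+2+0+3+3+8 = 28.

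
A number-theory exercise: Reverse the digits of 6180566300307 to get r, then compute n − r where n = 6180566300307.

Reverse of 6180566300307 is 7030036650816.
6180566300307 − 7030036650816 = -849470350509

-849470350509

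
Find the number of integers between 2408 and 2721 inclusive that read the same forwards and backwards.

The integers in [2408, 2721] that read the same forwards and backwards: 2442, 2552, 2662.
3 qualify.

3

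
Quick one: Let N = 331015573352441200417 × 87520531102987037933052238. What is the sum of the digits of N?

208

331015573352441200417 × 87520531102987037933052238 = 28970658783165417416052158904018419241488383246
Sum of its 47 digits: 208.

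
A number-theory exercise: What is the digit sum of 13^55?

13^55 = 18487763498758903017821863604872883745551547783010632046513957
Sum of its 62 digits: 292.

292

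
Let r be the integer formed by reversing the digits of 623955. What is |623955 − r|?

Reverse of 623955 is 559326.
|623955 − 559326| = 64629

64629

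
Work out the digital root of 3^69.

9

The digital root of n equals n mod 9 (or 9 when 9 | n), so we need 3^69 mod 9.
3^69 ≡ 0 (mod 9), so the digital root is 9.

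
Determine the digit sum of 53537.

23

5+3+5+3+7 = 23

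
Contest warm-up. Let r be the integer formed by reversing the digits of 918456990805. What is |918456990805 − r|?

Reverse of 918456990805 is 508099654819.
|918456990805 − 508099654819| = 410357335986

410357335986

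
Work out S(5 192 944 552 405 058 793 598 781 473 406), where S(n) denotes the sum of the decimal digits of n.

149

5+1+9+2+9+4+4+5+5+2+4+0+5+0+5+8+7+9+3+5+9+8+7+8+1+4+7+3+4+0+6 = 149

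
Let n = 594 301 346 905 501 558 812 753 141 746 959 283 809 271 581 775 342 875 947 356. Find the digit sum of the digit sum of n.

11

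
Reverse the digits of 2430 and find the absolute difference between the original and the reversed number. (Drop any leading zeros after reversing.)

Reverse of 2430 is 342.
|2430 − 342| = 2088

2088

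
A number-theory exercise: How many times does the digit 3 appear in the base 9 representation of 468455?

2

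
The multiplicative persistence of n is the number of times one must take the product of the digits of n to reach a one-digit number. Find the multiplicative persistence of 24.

24 → 8 (1 step)

1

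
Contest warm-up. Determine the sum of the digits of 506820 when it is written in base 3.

506820 in base 3 is 221202020010.
Digit sum: 2+2+1+2+0+2+0+2+0+0+1+0 = 12.

12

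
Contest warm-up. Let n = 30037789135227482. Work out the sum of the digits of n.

71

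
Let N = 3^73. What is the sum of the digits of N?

3^73 = 67585198634817523235520443624317923
Sum of its 35 digits: 153.

153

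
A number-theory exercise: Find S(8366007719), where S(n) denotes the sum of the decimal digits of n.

8+3+6+6+0+0+7+7+1+9 = 47

47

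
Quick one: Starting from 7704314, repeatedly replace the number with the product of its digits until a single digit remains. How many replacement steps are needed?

1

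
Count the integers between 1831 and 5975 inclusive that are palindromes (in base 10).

41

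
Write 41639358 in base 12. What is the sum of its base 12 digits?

41639358 in base 12 is 11B40A26.
Digit sum: 1+1+11+4+0+10+2+6 = 35.

35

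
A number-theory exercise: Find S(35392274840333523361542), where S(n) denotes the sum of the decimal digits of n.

87

3+5+3+9+2+2+7+4+8+4+0+3+3+3+5+2+3+3+6+1+5+4+2 = 87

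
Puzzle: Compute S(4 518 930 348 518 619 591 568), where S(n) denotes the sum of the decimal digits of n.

109

4+5+1+8+9+3+0+3+4+8+5+1+8+6+1+9+5+9+1+5+6+8 = 109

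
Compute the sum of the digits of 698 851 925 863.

70

6+9+8+8+5+1+9+2+5+8+6+3 = 70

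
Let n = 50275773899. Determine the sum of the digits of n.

5+0+2+7+5+7+7+3+8+9+9 = 62

62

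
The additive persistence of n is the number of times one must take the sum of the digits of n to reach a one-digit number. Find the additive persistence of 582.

582 → 15 → 6 (2 steps)

2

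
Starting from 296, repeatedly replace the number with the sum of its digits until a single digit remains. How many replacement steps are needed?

2

296 → 17 → 8 (2 steps)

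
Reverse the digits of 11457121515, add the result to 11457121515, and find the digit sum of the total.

66

Reversal of 11457121515 is 51512175411; 11457121515 + 51512175411 = 62969296926.
Digit sum of 62969296926: 6+2+9+6+9+2+9+6+9+2+6 = 66.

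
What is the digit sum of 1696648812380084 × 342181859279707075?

1696648812380084 × 342181859279707075 = 580562445164924034309213083894300
Sum of its 33 digits: 125.

125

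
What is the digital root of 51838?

5+1+8+3+8 = 25
2+5 = 7
(Equivalently, 51838 mod 9 = 7.)

7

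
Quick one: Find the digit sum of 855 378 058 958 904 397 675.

8+5+5+3+7+8+0+5+8+9+5+8+9+0+4+3+9+7+6+7+5 = 121

121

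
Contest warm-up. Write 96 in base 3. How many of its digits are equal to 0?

2

96 in base 3 is 10120.
The digit 0 appears 2 times.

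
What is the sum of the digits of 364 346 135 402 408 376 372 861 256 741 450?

130

3+6+4+3+4+6+1+3+5+4+0+2+4+0+8+3+7+6+3+7+2+8+6+1+2+5+6+7+4+1+4+5+0 = 130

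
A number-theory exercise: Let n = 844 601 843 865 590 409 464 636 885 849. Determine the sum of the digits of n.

155

8+4+4+6+0+1+8+4+3+8+6+5+5+9+0+4+0+9+4+6+4+6+3+6+8+8+5+8+4+9 = 155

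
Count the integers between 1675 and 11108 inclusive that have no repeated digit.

The integers in [1675, 11108] that have no repeated digit: 1675, 1678, 1679, 1680, 1682, 1683, …, 10986, 10987.
4553 qualify.

4553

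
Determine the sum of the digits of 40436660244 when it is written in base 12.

46

40436660244 in base 12 is 7A061A5070.
Digit sum: 7+10+0+6+1+10+5+0+7+0 = 46.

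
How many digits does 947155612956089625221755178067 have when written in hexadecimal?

25

947155612956089625221755178067 in base 16 is BF46CC296710C92C614920C53, which has 25 digits.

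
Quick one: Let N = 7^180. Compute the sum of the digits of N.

586

7^180 = 131113437138048251322711480597803215332101201774990516815131689813892946509380556272605041597969860106905820222554291655201459120130455805408840262508001
Sum of its 153 digits: 586.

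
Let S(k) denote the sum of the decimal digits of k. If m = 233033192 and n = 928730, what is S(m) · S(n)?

754

S(233033192) = 2+3+3+0+3+3+1+9+2 = 26.
S(928730) = 9+2+8+7+3+0 = 29.
26 · 29 = 754.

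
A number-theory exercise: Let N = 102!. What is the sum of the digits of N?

102! = 961446671503512660926865558697259548455355905059659464369444714048531715130254590603314961882364451384985595980362059157503710042865532928000000000000000000000000
Sum of its 162 digits: 630.

630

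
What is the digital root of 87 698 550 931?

8+7+6+9+8+5+5+0+9+3+1 = 61
6+1 = 7
(Equivalently, 87 698 550 931 mod 9 = 7.)

7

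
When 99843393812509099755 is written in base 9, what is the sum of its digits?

99843393812509099755 in base 9 is 818173847578842570060.
Digit sum: 8+1+8+1+7+3+8+4+7+5+7+8+8+4+2+5+7+0+0+6+0 = 99.

99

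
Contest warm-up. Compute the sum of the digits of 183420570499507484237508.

105

1+8+3+4+2+0+5+7+0+4+9+9+5+0+7+4+8+4+2+3+7+5+0+8 = 105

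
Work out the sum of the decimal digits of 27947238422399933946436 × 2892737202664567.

148

27947238422399933946436 × 2892737202664567 = 80844016296212891445857149415053133212
Sum of its 38 digits: 148.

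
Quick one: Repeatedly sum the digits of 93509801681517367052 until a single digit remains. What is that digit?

5

9+3+5+0+9+8+0+1+6+8+1+5+1+7+3+6+7+0+5+2 = 86
8+6 = 14
1+4 = 5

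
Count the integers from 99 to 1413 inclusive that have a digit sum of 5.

30

The integers in [99, 1413] that have a digit sum of 5: 104, 113, 122, 131, 140, 203, …, 1310, 1400.
30 qualify.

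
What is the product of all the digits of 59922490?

0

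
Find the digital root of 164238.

6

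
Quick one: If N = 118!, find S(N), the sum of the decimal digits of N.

118! = 468452584975429065657431236280838416439267950499862031533310318788629800927518416622330123618486343228862579684398745837012213486653229822121742374957258403779058860032000000000000000000000000000
Sum of its 195 digits: 756.

756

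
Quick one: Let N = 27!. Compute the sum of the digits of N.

27! = 10888869450418352160768000000
Sum of its 29 digits: 108.

108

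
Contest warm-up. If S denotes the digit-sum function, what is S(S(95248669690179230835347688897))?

9

First digit sum: 162.
1+6+2 = 9.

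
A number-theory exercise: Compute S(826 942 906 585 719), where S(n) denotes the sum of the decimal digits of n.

8+2+6+9+4+2+9+0+6+5+8+5+7+1+9 = 81

81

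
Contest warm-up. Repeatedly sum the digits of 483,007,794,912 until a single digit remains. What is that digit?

9

4+8+3+0+0+7+7+9+4+9+1+2 = 54
5+4 = 9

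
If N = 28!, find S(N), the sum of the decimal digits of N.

90

28! = 304888344611713860501504000000
Sum of its 30 digits: 90.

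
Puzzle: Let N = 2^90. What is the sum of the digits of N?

118

2^90 = 1237940039285380274899124224
Sum of its 28 digits: 118.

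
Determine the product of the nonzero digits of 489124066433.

4×8×9×1×2×4×6×6×4×3×3 = 2985984

2985984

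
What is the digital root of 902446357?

9+0+2+4+4+6+3+5+7 = 40
4+0 = 4

4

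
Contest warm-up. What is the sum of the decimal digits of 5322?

5+3+2+2 = 12

12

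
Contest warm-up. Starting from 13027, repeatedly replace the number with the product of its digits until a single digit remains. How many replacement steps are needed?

13027 → 0 (1 step)

1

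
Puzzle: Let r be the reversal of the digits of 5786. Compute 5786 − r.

-1089

Reverse of 5786 is 6875.
5786 − 6875 = -1089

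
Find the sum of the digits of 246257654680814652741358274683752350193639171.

2+4+6+2+5+7+6+5+4+6+8+0+8+1+4+6+5+2+7+4+1+3+5+8+2+7+4+6+8+3+7+5+2+3+5+0+1+9+3+6+3+9+1+7+1 = 201

201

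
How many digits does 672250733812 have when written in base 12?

11

672250733812 in base 12 is AA3534B1584, which has 11 digits.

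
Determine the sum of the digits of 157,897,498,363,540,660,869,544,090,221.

141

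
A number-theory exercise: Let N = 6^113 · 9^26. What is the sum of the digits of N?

6^113 · 9^26 = 55131084890307848428344024325089172818555207945706554958089712840240542698526601400696395481599392459954749177856
Sum of its 113 digits: 531.

531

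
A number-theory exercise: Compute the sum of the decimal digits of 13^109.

535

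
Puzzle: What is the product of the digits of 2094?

0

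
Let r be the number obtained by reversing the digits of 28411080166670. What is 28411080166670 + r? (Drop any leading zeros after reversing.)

36077188178152

Reverse of 28411080166670 is 7666108011482.
28411080166670 + 7666108011482 = 36077188178152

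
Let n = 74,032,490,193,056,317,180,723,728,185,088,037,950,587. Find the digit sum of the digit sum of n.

First digit sum: 176.
1+7+6 = 14.

14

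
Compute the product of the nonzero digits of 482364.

4608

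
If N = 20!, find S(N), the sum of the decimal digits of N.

54

20! = 2432902008176640000
Sum of its 19 digits: 54.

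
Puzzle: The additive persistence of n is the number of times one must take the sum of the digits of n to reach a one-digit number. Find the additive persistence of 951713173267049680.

951713173267049680 → 79 → 16 → 7 (3 steps)

3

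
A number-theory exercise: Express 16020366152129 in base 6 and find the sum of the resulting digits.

49

16020366152129 in base 6 is 54023353221235225.
Digit sum: 5+4+0+2+3+3+5+3+2+2+1+2+3+5+2+2+5 = 49.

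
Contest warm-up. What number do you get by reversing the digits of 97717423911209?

90211932471779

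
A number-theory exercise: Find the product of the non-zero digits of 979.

567

9×7×9 = 567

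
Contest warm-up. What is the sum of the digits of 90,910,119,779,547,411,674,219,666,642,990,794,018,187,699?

221

9+0+9+1+0+1+1+9+7+7+9+5+4+7+4+1+1+6+7+4+2+1+9+6+6+6+6+4+2+9+9+0+7+9+4+0+1+8+1+8+7+6+9+9 = 221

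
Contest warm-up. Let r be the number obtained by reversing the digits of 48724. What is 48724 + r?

Reverse of 48724 is 42784.
48724 + 42784 = 91508

91508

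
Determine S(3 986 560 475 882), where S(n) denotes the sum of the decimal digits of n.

3+9+8+6+5+6+0+4+7+5+8+8+2 = 71

71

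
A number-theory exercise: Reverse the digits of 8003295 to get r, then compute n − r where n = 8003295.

Reverse of 8003295 is 5923008.
8003295 − 5923008 = 2080287

2080287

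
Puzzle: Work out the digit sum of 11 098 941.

33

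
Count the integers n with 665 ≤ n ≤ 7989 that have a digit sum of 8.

The integers in [665, 7989] that have a digit sum of 8: 701, 710, 800, 1007, 1016, 1025, …, 7010, 7100.
122 qualify.

122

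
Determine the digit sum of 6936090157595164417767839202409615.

6+9+3+6+0+9+0+1+5+7+5+9+5+1+6+4+4+1+7+7+6+7+8+3+9+2+0+2+4+0+9+6+1+5 = 157

157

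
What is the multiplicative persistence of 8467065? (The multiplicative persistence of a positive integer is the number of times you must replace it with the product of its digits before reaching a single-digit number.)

8467065 → 0 (1 step)

1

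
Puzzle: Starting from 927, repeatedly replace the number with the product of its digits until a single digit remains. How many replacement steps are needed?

3

927 → 126 → 12 → 2 (3 steps)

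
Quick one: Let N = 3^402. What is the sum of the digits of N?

828

3^402 = 634957119778979931412178444183413165948571546515085841865841008883358769964246407409213686765024207423394571013428203206802368137646421100247305760090817313251642567913842818731989550006792009
Sum of its 192 digits: 828.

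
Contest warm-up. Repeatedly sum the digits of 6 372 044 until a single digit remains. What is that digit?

8

6+3+7+2+0+4+4 = 26
2+6 = 8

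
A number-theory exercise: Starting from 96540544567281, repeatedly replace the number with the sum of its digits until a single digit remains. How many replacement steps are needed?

3

96540544567281 → 66 → 12 → 3 (3 steps)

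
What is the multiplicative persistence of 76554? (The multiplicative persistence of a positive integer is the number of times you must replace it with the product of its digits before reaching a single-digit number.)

76554 → 4200 → 0 (2 steps)

2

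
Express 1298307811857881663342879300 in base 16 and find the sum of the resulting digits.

1298307811857881663342879300 in base 16 is 431EF5F82310B1B708BA244.
Digit sum: 4+3+1+14+15+5+15+8+2+3+1+0+11+1+11+7+0+8+11+10+2+4+4 = 140.

140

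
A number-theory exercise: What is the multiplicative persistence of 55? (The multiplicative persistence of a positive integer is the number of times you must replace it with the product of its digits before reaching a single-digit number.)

55 → 25 → 10 → 0 (3 steps)

3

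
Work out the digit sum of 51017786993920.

67

5+1+0+1+7+7+8+6+9+9+3+9+2+0 = 67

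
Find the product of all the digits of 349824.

3×4×9×8×2×4 = 6912

6912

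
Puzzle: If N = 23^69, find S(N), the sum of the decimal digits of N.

440

23^69 = 9103757593578437567350063530651961606674351707875801049359009935355516866292767865363891254263
Sum of its 94 digits: 440.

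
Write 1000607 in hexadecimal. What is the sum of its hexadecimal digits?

1000607 in base 16 is F449F.
Digit sum: 15+4+4+9+15 = 47.

47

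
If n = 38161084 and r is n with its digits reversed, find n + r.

86177267

Reverse of 38161084 is 48016183.
38161084 + 48016183 = 86177267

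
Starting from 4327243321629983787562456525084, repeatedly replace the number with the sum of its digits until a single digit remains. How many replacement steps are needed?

4327243321629983787562456525084 → 142 → 7 (2 steps)

2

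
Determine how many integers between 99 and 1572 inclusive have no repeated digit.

909

The integers in [99, 1572] that have no repeated digit: 102, 103, 104, 105, 106, 107, …, 1570, 1572.
909 qualify.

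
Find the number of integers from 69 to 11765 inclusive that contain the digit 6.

3921

The integers in [69, 11765] that contain the digit 6: 69, 76, 86, 96, 106, 116, …, 11764, 11765.
3921 qualify.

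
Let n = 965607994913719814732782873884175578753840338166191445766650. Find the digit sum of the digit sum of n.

9

First digit sum: 306.
3+0+6 = 9.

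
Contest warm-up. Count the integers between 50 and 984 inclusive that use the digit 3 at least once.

The integers in [50, 984] that use the digit 3 at least once: 53, 63, 73, 83, 93, 103, …, 973, 983.
256 qualify.

256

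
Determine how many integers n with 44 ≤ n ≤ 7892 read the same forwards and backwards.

165

The integers in [44, 7892] that read the same forwards and backwards: 44, 55, 66, 77, 88, 99, …, 7777, 7887.
165 qualify.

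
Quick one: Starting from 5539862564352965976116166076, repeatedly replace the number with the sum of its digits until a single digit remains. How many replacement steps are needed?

3

5539862564352965976116166076 → 139 → 13 → 4 (3 steps)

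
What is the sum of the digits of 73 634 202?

27

7+3+6+3+4+2+0+2 = 27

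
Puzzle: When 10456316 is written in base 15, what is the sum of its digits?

52

10456316 in base 15 is DB827B.
Digit sum: 13+11+8+2+7+11 = 52.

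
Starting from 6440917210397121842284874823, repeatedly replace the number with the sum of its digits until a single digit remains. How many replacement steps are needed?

6440917210397121842284874823 → 117 → 9 (2 steps)

2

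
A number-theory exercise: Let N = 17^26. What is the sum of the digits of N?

163

17^26 = 98100666009922840441972689847969
Sum of its 32 digits: 163.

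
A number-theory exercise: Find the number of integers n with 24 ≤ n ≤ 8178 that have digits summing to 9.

The integers in [24, 8178] that have digits summing to 9: 27, 36, 45, 54, 63, 72, …, 8010, 8100.
217 qualify.

217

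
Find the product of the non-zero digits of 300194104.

3×1×9×4×1×4 = 432

432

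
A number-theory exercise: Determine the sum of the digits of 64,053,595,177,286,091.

78

6+4+0+5+3+5+9+5+1+7+7+2+8+6+0+9+1 = 78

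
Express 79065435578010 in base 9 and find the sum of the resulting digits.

79065435578010 in base 9 is 340846634011136.
Digit sum: 3+4+0+8+4+6+6+3+4+0+1+1+1+3+6 = 50.

50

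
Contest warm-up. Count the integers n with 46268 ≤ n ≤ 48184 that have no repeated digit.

642

The integers in [46268, 48184] that have no repeated digit: 46270, 46271, 46273, 46275, 46278, 46279, …, 48176, 48179.
642 qualify.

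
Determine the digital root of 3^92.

9

The digital root of n equals n mod 9 (or 9 when 9 | n), so we need 3^92 mod 9.
3^92 ≡ 0 (mod 9), so the digital root is 9.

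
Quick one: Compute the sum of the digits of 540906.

24

5+4+0+9+0+6 = 24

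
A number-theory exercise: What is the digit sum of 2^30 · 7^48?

199

2^30 · 7^48 = 39409941536581022595751331597440744720519370113024
Sum of its 50 digits: 199.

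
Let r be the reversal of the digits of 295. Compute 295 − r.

Reverse of 295 is 592.
295 − 592 = -297

-297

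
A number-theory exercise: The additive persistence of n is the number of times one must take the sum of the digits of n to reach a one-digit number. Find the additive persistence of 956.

956 → 20 → 2 (2 steps)

2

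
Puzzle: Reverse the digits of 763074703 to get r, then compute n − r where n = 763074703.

Reverse of 763074703 is 307470367.
763074703 − 307470367 = 455604336

455604336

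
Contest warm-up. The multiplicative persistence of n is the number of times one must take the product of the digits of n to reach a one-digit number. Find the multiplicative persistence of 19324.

3

19324 → 216 → 12 → 2 (3 steps)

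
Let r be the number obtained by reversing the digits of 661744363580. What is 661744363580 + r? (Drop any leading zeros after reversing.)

Reverse of 661744363580 is 85363447166.
661744363580 + 85363447166 = 747107810746

747107810746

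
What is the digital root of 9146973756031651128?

9+1+4+6+9+7+3+7+5+6+0+3+1+6+5+1+1+2+8 = 84
8+4 = 12
1+2 = 3
(Equivalently, 9146973756031651128 mod 9 = 3.)

3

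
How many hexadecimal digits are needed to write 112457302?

7

112457302 in base 16 is 6B3F656, which has 7 digits.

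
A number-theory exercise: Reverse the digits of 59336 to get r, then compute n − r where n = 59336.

Reverse of 59336 is 63395.
59336 − 63395 = -4059

-4059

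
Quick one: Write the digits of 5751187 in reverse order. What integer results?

7811575

Reversing 5751187 gives 7811575.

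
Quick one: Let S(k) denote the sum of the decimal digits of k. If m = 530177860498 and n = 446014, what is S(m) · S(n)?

S(530177860498) = 5+3+0+1+7+7+8+6+0+4+9+8 = 58.
S(446014) = 4+4+6+0+1+4 = 19.
58 · 19 = 1102.

1102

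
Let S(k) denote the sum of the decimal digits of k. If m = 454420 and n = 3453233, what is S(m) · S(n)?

437

S(454420) = 4+5+4+4+2+0 = 19.
S(3453233) = 3+4+5+3+2+3+3 = 23.
19 · 23 = 437.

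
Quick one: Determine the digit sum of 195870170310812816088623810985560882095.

169

1+9+5+8+7+0+1+7+0+3+1+0+8+1+2+8+1+6+0+8+8+6+2+3+8+1+0+9+8+5+5+6+0+8+8+2+0+9+5 = 169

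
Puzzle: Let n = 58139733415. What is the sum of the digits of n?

49

5+8+1+3+9+7+3+3+4+1+5 = 49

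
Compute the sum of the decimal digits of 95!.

95! = 10329978488239059262599702099394727095397746340117372869212250571234293987594703124871765375385424468563282236864226607350415360000000000000000000000
Sum of its 149 digits: 585.

585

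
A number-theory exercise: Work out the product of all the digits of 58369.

5×8×3×6×9 = 6480

6480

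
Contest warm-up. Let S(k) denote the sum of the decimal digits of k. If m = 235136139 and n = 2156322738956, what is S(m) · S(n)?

1947

S(235136139) = 2+3+5+1+3+6+1+3+9 = 33.
S(2156322738956) = 2+1+5+6+3+2+2+7+3+8+9+5+6 = 59.
33 · 59 = 1947.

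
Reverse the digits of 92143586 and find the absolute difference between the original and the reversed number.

23609457

Reverse of 92143586 is 68534129.
|92143586 − 68534129| = 23609457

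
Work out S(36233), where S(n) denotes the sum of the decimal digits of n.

17

3+6+2+3+3 = 17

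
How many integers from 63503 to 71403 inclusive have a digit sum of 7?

1

The integers in [63503, 71403] that have a digit sum of 7: 70000.
1 qualifies.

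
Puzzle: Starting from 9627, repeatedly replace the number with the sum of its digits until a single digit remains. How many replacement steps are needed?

2

9627 → 24 → 6 (2 steps)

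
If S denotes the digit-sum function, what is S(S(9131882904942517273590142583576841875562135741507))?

First digit sum: 219.
2+1+9 = 12.

12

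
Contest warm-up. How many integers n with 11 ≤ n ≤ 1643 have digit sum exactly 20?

The integers in [11, 1643] that have digit sum exactly 20: 299, 389, 398, 479, 488, 497, …, 1586, 1595.
51 qualify.

51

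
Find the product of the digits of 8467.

1344

8×4×6×7 = 1344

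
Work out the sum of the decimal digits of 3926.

20

3+9+2+6 = 20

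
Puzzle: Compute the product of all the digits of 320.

3×2×0 = 0

0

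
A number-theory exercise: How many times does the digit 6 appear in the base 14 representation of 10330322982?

10330322982 in base 14 is 6DDD8AD70.
The digit 6 appears 1 time.

1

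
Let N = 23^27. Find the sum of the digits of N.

179

23^27 = 5843211045545439551605946764725979847
Sum of its 37 digits: 179.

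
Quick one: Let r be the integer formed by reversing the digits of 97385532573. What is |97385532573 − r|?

59861974194

Reverse of 97385532573 is 37523558379.
|97385532573 − 37523558379| = 59861974194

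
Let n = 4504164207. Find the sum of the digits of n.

33

4+5+0+4+1+6+4+2+0+7 = 33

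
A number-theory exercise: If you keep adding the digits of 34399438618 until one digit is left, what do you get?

4

3+4+3+9+9+4+3+8+6+1+8 = 58
5+8 = 13
1+3 = 4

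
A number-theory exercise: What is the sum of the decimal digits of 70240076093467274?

7+0+2+4+0+0+7+6+0+9+3+4+6+7+2+7+4 = 68

68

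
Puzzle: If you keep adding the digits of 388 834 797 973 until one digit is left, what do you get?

3+8+8+8+3+4+7+9+7+9+7+3 = 76
7+6 = 13
1+3 = 4
(Equivalently, 388 834 797 973 mod 9 = 4.)

4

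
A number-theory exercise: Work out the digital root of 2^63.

The digital root of n equals n mod 9 (or 9 when 9 | n), so we need 2^63 mod 9.
2^63 ≡ 8 (mod 9), so the digital root is 8.

8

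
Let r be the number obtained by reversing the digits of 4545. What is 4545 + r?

9999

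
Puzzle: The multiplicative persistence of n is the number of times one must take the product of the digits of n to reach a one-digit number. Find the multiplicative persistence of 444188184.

444188184 → 131072 → 0 (2 steps)

2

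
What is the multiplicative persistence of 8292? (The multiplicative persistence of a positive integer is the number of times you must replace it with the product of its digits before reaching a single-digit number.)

4

8292 → 288 → 128 → 16 → 6 (4 steps)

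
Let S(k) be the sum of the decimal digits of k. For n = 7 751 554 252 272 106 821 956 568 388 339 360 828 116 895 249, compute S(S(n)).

10

First digit sum: 217.
2+1+7 = 10.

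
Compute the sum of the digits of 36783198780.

3+6+7+8+3+1+9+8+7+8+0 = 60

60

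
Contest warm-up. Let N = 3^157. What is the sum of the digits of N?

324

3^157 = 809164816771822689786320611221860560835816670552324143733808294394923420563
Sum of its 75 digits: 324.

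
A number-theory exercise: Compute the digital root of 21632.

5

2+1+6+3+2 = 14
1+4 = 5
(Equivalently, 21632 mod 9 = 5.)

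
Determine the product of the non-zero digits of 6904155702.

6×9×4×1×5×5×7×2 = 75600

75600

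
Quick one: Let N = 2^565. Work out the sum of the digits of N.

794

2^565 = 120766797594289323271729746591624604509341479053326093708038601607859973196548763266756055205685080561326988000984443036792658708157593364241965896045846273396780650463232
Sum of its 171 digits: 794.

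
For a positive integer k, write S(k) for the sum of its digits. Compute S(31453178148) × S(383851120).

S(31453178148) = 3+1+4+5+3+1+7+8+1+4+8 = 45.
S(383851120) = 3+8+3+8+5+1+1+2+0 = 31.
45 · 31 = 1395.

1395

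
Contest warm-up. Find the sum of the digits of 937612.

28

9+3+7+6+1+2 = 28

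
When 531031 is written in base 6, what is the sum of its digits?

21

531031 in base 6 is 15214251.
Digit sum: 1+5+2+1+4+2+5+1 = 21.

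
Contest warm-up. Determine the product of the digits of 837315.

2520

8×3×7×3×1×5 = 2520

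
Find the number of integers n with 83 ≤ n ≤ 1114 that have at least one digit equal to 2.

274

The integers in [83, 1114] that have at least one digit equal to 2: 92, 102, 112, 120, 121, 122, …, 1102, 1112.
274 qualify.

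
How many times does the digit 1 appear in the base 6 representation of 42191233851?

2

42191233851 in base 6 is 31214332322203.
The digit 1 appears 2 times.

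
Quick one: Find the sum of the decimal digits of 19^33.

19^33 = 1580770532156861979997149793605296459437459
Sum of its 43 digits: 226.

226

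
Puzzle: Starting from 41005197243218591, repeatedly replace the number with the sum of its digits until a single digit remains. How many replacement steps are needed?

41005197243218591 → 62 → 8 (2 steps)

2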